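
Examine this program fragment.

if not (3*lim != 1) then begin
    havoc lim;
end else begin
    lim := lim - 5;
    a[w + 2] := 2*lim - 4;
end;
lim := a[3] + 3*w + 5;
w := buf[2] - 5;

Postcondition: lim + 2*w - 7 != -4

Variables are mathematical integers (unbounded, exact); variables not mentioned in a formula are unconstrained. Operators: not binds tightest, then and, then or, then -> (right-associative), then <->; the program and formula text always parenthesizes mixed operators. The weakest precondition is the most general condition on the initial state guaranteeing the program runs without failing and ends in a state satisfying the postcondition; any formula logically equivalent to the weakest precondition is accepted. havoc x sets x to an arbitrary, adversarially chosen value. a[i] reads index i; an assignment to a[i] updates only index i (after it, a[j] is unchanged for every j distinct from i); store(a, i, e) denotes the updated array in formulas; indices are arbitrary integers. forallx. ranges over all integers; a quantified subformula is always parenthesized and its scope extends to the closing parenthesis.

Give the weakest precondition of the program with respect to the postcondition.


Working backward. After the program, the postcondition lim + 2*w - 7 != -4 must hold; in canonical form it is lim + 2*w != 3.
Before w := buf[2] - 5: 2*buf[2] + lim != 13
Before lim := a[3] + 3*w + 5: a[3] + 2*buf[2] + 3*w != 8
Then branch requires a[3] + 2*buf[2] + 3*w != 8; else branch requires 2*buf[2] + store(a, w + 2, 2*lim - 14)[3] + 3*w != 8.
Before the if: ((not (3*lim != 1)) -> a[3] + 2*buf[2] + 3*w != 8) and (3*lim != 1 -> 2*buf[2] + store(a, w + 2, 2*lim - 14)[3] + 3*w != 8)
Answer: WP = ((not (3*lim != 1)) -> a[3] + 2*buf[2] + 3*w != 8) and (3*lim != 1 -> 2*buf[2] + store(a, w + 2, 2*lim - 14)[3] + 3*w != 8)


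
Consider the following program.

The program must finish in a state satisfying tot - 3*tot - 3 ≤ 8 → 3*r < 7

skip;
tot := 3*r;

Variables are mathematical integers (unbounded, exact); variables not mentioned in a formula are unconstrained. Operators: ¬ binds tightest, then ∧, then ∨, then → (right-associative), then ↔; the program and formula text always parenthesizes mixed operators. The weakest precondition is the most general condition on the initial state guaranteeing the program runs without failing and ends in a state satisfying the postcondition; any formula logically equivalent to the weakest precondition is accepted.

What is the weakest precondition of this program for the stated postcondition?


Working backward. After the program, the postcondition tot - 3*tot - 3 ≤ 8 → 3*r < 7 must hold; in canonical form it is 2*tot ≥ -11 → 3*r < 7.
Before tot := 3*r: 6*r ≥ -11 → 3*r < 7
Before skip: 6*r ≥ -11 → 3*r < 7
Answer: WP = 6*r ≥ -11 → 3*r < 7


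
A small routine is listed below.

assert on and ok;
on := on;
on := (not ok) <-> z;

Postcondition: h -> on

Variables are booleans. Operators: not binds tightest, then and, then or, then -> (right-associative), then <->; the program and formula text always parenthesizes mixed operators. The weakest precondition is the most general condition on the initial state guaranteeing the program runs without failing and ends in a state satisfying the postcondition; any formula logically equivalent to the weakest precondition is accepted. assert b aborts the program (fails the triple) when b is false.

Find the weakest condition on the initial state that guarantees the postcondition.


Working backward. After the program, h -> on must hold.
Before on := (not ok) <-> z: h -> ((not ok) <-> z)
Before on := on: h -> ((not ok) <-> z)
Before assert on and ok: on and ok and (h -> ((not ok) <-> z))
Answer: WP = on and ok and (h -> ((not ok) <-> z))


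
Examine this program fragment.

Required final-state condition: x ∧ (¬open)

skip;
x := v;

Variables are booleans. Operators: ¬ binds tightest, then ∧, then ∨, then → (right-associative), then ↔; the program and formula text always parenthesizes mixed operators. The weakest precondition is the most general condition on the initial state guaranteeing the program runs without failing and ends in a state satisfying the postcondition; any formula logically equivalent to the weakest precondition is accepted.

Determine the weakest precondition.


Working backward. After the program, x ∧ (¬open) must hold.
Before x := v: v ∧ (¬open)
Before skip: v ∧ (¬open)
Answer: WP = v ∧ (¬open)


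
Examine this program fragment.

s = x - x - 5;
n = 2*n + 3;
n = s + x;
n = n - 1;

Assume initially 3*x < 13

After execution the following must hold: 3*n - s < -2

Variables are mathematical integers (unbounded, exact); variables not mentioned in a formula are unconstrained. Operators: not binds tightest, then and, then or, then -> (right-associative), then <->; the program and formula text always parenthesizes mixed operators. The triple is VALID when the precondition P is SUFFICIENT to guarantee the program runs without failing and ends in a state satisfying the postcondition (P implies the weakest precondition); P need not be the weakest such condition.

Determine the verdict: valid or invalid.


Working backward. After the program, the postcondition 3*n - s < -2 must hold; in canonical form it is 3*n < s - 2.
Before n := n - 1: 3*n < s + 1
Before n := s + x: 2*s + 3*x < 1
Before n := 2*n + 3: 2*s + 3*x < 1
Before s := x - x - 5: 3*x < 11
The weakest precondition is 3*x < 11.
Check whether 3*x < 13 implies it.
Countermodel: at the initial state x = 4, the precondition holds but the weakest precondition fails.
Answer: invalid


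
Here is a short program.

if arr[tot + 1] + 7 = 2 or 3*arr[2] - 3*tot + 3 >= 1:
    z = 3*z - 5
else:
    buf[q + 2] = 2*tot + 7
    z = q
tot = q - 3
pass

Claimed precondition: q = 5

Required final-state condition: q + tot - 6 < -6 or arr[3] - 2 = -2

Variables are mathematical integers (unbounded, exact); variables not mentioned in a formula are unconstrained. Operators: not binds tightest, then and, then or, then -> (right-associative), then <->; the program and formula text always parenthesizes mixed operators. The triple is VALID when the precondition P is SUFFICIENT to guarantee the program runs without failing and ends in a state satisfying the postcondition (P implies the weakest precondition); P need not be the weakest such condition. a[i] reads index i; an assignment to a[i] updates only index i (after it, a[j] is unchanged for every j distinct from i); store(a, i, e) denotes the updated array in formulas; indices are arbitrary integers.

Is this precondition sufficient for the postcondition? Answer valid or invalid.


Working backward. After the program, the postcondition q + tot - 6 < -6 or arr[3] - 2 = -2 must hold; in canonical form it is q + tot < 0 or arr[3] = 0.
Before skip: q + tot < 0 or arr[3] = 0
Before tot := q - 3: 2*q < 3 or arr[3] = 0
Then branch requires 2*q < 3 or arr[3] = 0; else branch requires 2*q < 3 or arr[3] = 0.
Before the if: ((arr[tot + 1] = -5 or 3*arr[2] >= 3*tot - 2) -> (2*q < 3 or arr[3] = 0)) and ((not (arr[tot + 1] = -5 or 3*arr[2] >= 3*tot - 2)) -> (2*q < 3 or arr[3] = 0))
The weakest precondition is ((arr[tot + 1] = -5 or 3*arr[2] >= 3*tot - 2) -> (2*q < 3 or arr[3] = 0)) and ((not (arr[tot + 1] = -5 or 3*arr[2] >= 3*tot - 2)) -> (2*q < 3 or arr[3] = 0)).
Check whether q = 5 implies it.
Countermodel: at the initial state arr = {[1] = 5, [2] = -1, [3] = 4, elsewhere 5}, q = 5, tot = 0, the precondition holds but the weakest precondition fails.
Answer: invalid


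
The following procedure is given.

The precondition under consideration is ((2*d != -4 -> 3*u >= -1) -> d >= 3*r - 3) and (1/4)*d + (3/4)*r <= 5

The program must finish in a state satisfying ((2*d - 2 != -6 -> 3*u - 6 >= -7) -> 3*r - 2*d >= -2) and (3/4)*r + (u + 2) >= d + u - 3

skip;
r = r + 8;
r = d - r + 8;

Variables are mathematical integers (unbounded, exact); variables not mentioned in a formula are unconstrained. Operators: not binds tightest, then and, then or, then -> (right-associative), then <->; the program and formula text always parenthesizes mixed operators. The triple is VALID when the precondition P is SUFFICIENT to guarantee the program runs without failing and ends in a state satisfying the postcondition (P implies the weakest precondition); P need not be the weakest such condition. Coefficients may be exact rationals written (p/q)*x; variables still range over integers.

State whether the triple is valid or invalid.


Working backward. After the program, the postcondition ((2*d - 2 != -6 -> 3*u - 6 >= -7) -> 3*r - 2*d >= -2) and (3/4)*r + (u + 2) >= d + u - 3 must hold; in canonical form it is ((2*d != -4 -> 3*u >= -1) -> 3*r >= 2*d - 2) and (3/4)*r >= d - 5.
Before r := d - r + 8: ((2*d != -4 -> 3*u >= -1) -> d >= 3*r - 26) and (1/4)*d + (3/4)*r <= 11
Before r := r + 8: ((2*d != -4 -> 3*u >= -1) -> d >= 3*r - 2) and (1/4)*d + (3/4)*r <= 5
Before skip: ((2*d != -4 -> 3*u >= -1) -> d >= 3*r - 2) and (1/4)*d + (3/4)*r <= 5
The weakest precondition is ((2*d != -4 -> 3*u >= -1) -> d >= 3*r - 2) and (1/4)*d + (3/4)*r <= 5.
Check whether ((2*d != -4 -> 3*u >= -1) -> d >= 3*r - 3) and (1/4)*d + (3/4)*r <= 5 implies it.
Countermodel: at the initial state d = -3, r = 0, u = 0, the precondition holds but the weakest precondition fails.
Answer: invalid


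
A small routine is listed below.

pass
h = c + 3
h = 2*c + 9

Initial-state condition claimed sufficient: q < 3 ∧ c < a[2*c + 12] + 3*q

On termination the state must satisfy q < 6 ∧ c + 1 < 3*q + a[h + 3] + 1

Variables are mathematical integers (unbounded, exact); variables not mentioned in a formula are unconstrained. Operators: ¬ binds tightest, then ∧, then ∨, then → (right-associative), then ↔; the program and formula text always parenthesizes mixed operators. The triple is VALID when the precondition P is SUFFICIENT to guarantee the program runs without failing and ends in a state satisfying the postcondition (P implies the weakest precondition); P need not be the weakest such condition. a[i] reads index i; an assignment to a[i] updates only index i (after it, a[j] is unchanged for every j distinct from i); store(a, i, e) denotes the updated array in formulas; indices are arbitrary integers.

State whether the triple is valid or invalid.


Working backward. After the program, the postcondition q < 6 ∧ c + 1 < 3*q + a[h + 3] + 1 must hold; in canonical form it is q < 6 ∧ c < a[h + 3] + 3*q.
Before h := 2*c + 9: q < 6 ∧ c < a[2*c + 12] + 3*q
Before h := c + 3: q < 6 ∧ c < a[2*c + 12] + 3*q
Before skip: q < 6 ∧ c < a[2*c + 12] + 3*q
The weakest precondition is q < 6 ∧ c < a[2*c + 12] + 3*q.
Check whether q < 3 ∧ c < a[2*c + 12] + 3*q implies it.
Every state satisfying the precondition satisfies the weakest precondition: the implication holds.
Answer: valid


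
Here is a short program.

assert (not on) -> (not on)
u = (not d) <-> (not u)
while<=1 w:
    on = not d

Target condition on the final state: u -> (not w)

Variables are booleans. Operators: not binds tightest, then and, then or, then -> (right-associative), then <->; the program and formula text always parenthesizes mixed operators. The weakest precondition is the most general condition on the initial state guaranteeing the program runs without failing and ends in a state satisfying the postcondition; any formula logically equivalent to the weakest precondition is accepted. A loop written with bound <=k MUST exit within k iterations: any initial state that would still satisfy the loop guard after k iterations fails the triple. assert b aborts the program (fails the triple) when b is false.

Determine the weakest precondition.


Working backward. After the program, u -> (not w) must hold.
Before the loop (bound <=1), unroll the exhaustion recursion (WP_0 = exit-now case; WP_j = one more guarded iteration, up to j = 1):
  WP_0: (not w) and (u -> (not w))
  WP_1: (w -> ((not w) and (u -> (not w)))) and ((not w) -> (u -> (not w)))
So before the loop: (w -> ((not w) and (u -> (not w)))) and ((not w) -> (u -> (not w)))
Before u := (not d) <-> (not u): (w -> ((not w) and (((not d) <-> (not u)) -> (not w)))) and ((not w) -> (((not d) <-> (not u)) -> (not w)))
Before assert (not on) -> (not on): (w -> ((not w) and (((not d) <-> (not u)) -> (not w)))) and ((not w) -> (((not d) <-> (not u)) -> (not w)))
Answer: WP = (w -> ((not w) and (((not d) <-> (not u)) -> (not w)))) and ((not w) -> (((not d) <-> (not u)) -> (not w)))


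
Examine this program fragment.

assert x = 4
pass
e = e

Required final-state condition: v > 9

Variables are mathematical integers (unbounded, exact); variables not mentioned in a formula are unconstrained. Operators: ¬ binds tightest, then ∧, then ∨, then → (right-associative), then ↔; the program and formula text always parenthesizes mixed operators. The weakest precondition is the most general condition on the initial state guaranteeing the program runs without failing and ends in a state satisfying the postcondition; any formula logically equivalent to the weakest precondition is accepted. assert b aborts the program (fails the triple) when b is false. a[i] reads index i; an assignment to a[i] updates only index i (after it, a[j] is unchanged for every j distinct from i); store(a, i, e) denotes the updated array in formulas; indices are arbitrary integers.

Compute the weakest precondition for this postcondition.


Working backward. After the program, v > 9 must hold.
Before e := e: v > 9
Before skip: v > 9
Before assert x = 4: x = 4 ∧ v > 9
Answer: WP = x = 4 ∧ v > 9


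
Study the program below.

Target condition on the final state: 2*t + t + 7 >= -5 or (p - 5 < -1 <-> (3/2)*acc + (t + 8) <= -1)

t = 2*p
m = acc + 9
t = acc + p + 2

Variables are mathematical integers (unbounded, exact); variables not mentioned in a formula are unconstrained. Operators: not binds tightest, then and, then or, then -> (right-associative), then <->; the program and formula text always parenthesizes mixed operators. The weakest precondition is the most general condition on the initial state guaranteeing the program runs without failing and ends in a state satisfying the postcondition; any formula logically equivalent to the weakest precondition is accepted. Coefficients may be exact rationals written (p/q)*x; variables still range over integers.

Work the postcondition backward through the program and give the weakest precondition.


Working backward. After the program, the postcondition 2*t + t + 7 >= -5 or (p - 5 < -1 <-> (3/2)*acc + (t + 8) <= -1) must hold; in canonical form it is 3*t >= -12 or (p < 4 <-> (3/2)*acc + t <= -9).
Before t := acc + p + 2: 3*acc + 3*p >= -18 or (p < 4 <-> (5/2)*acc + p <= -11)
Before m := acc + 9: 3*acc + 3*p >= -18 or (p < 4 <-> (5/2)*acc + p <= -11)
Before t := 2*p: 3*acc + 3*p >= -18 or (p < 4 <-> (5/2)*acc + p <= -11)
Answer: WP = 3*acc + 3*p >= -18 or (p < 4 <-> (5/2)*acc + p <= -11)


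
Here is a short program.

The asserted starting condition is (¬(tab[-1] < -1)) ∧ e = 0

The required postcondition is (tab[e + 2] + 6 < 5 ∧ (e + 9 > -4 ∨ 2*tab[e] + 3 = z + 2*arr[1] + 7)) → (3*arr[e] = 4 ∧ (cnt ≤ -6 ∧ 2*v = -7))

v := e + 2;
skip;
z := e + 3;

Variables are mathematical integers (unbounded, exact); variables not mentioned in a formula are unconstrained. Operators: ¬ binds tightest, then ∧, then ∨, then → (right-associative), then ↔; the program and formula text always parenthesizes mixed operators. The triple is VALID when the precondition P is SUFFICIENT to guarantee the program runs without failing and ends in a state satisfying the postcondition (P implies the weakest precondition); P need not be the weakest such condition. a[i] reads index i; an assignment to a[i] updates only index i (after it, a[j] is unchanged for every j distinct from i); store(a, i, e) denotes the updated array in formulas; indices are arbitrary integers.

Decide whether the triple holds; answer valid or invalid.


Working backward. After the program, the postcondition (tab[e + 2] + 6 < 5 ∧ (e + 9 > -4 ∨ 2*tab[e] + 3 = z + 2*arr[1] + 7)) → (3*arr[e] = 4 ∧ (cnt ≤ -6 ∧ 2*v = -7)) must hold; in canonical form it is (tab[e + 2] < -1 ∧ (e > -13 ∨ 2*tab[e] = 2*arr[1] + z + 4)) → (3*arr[e] = 4 ∧ cnt ≤ -6 ∧ 2*v = -7).
Before z := e + 3: (tab[e + 2] < -1 ∧ (e > -13 ∨ 2*tab[e] = 2*arr[1] + e + 7)) → (3*arr[e] = 4 ∧ cnt ≤ -6 ∧ 2*v = -7)
Before skip: (tab[e + 2] < -1 ∧ (e > -13 ∨ 2*tab[e] = 2*arr[1] + e + 7)) → (3*arr[e] = 4 ∧ cnt ≤ -6 ∧ 2*v = -7)
Before v := e + 2: (tab[e + 2] < -1 ∧ (e > -13 ∨ 2*tab[e] = 2*arr[1] + e + 7)) → (3*arr[e] = 4 ∧ cnt ≤ -6 ∧ 2*e = -11)
The weakest precondition is (tab[e + 2] < -1 ∧ (e > -13 ∨ 2*tab[e] = 2*arr[1] + e + 7)) → (3*arr[e] = 4 ∧ cnt ≤ -6 ∧ 2*e = -11).
Check whether (¬(tab[-1] < -1)) ∧ e = 0 implies it.
Countermodel: at the initial state arr = {[-1] = 0, [0] = 0, [1] = 0, [2] = 0, elsewhere 0}, cnt = 0, e = 0, tab = {[-1] = 0, [0] = 0, [1] = 0, [2] = -2, elsewhere 0}, the precondition holds but the weakest precondition fails.
Answer: invalid


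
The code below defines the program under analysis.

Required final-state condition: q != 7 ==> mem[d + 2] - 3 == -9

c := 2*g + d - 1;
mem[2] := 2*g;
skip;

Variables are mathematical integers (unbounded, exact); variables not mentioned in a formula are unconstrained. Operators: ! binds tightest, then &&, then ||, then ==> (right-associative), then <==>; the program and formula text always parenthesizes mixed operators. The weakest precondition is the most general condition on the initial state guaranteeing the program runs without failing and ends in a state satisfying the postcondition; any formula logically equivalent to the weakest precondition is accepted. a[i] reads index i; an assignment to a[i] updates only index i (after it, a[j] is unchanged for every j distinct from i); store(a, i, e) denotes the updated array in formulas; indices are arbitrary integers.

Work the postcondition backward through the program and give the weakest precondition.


Working backward. After the program, the postcondition q != 7 ==> mem[d + 2] - 3 == -9 must hold; in canonical form it is q != 7 ==> mem[d + 2] == -6.
Before skip: q != 7 ==> mem[d + 2] == -6
Before mem[2] := 2*g: q != 7 ==> store(mem, 2, 2*g)[d + 2] == -6
Before c := 2*g + d - 1: q != 7 ==> store(mem, 2, 2*g)[d + 2] == -6
Answer: WP = q != 7 ==> store(mem, 2, 2*g)[d + 2] == -6


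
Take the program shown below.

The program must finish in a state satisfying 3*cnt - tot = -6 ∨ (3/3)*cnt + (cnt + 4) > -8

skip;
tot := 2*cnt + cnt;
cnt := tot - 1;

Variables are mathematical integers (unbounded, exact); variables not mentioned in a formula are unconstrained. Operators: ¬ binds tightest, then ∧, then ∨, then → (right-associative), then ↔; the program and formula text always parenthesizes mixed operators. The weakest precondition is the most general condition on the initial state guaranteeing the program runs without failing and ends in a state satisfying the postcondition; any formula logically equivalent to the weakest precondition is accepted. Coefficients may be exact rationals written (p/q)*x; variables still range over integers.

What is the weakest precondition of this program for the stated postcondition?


Working backward. After the program, the postcondition 3*cnt - tot = -6 ∨ (3/3)*cnt + (cnt + 4) > -8 must hold; in canonical form it is 3*cnt = tot - 6 ∨ 2*cnt > -12.
Before cnt := tot - 1: 2*tot = -3 ∨ 2*tot > -10
Before tot := 2*cnt + cnt: 6*cnt = -3 ∨ 6*cnt > -10
Before skip: 6*cnt = -3 ∨ 6*cnt > -10
Answer: WP = 6*cnt = -3 ∨ 6*cnt > -10


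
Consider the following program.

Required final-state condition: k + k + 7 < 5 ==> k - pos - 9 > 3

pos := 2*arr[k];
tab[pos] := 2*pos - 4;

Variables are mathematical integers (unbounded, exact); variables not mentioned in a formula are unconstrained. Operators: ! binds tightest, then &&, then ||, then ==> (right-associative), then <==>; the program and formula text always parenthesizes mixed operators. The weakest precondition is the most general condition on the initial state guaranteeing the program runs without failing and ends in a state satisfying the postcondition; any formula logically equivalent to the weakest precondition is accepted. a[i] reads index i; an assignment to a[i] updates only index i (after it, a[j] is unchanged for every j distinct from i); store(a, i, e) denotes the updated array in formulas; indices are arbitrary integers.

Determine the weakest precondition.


Working backward. After the program, the postcondition k + k + 7 < 5 ==> k - pos - 9 > 3 must hold; in canonical form it is 2*k < -2 ==> k > pos + 12.
Before tab[pos] := 2*pos - 4: 2*k < -2 ==> k > pos + 12
Before pos := 2*arr[k]: 2*k < -2 ==> k > 2*arr[k] + 12
Answer: WP = 2*k < -2 ==> k > 2*arr[k] + 12


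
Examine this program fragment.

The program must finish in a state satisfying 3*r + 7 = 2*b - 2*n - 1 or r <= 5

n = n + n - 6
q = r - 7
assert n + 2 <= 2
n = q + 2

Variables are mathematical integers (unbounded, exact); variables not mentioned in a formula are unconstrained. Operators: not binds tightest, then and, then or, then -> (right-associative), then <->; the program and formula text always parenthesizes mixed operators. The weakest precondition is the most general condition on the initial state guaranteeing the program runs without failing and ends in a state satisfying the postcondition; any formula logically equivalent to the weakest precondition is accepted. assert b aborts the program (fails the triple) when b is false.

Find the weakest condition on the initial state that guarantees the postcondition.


Working backward. After the program, the postcondition 3*r + 7 = 2*b - 2*n - 1 or r <= 5 must hold; in canonical form it is 2*n + 3*r = 2*b - 8 or r <= 5.
Before n := q + 2: 2*q + 3*r = 2*b - 12 or r <= 5
Before assert n + 2 <= 2: n <= 0 and (2*q + 3*r = 2*b - 12 or r <= 5)
Before q := r - 7: n <= 0 and (5*r = 2*b + 2 or r <= 5)
Before n := n + n - 6: 2*n <= 6 and (5*r = 2*b + 2 or r <= 5)
Answer: WP = 2*n <= 6 and (5*r = 2*b + 2 or r <= 5)


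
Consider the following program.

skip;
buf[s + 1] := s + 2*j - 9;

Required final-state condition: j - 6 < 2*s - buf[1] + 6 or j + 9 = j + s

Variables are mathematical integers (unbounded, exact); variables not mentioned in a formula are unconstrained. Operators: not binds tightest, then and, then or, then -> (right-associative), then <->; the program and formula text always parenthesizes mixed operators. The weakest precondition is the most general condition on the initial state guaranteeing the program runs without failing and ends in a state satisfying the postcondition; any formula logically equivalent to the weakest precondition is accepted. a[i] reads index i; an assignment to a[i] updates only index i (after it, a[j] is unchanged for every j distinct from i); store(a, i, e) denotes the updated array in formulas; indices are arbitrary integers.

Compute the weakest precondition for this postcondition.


Working backward. After the program, the postcondition j - 6 < 2*s - buf[1] + 6 or j + 9 = j + s must hold; in canonical form it is buf[1] + j < 2*s + 12 or s = 9.
Before buf[s + 1] := s + 2*j - 9: store(buf, s + 1, 2*j + s - 9)[1] + j < 2*s + 12 or s = 9
Before skip: store(buf, s + 1, 2*j + s - 9)[1] + j < 2*s + 12 or s = 9
Answer: WP = store(buf, s + 1, 2*j + s - 9)[1] + j < 2*s + 12 or s = 9


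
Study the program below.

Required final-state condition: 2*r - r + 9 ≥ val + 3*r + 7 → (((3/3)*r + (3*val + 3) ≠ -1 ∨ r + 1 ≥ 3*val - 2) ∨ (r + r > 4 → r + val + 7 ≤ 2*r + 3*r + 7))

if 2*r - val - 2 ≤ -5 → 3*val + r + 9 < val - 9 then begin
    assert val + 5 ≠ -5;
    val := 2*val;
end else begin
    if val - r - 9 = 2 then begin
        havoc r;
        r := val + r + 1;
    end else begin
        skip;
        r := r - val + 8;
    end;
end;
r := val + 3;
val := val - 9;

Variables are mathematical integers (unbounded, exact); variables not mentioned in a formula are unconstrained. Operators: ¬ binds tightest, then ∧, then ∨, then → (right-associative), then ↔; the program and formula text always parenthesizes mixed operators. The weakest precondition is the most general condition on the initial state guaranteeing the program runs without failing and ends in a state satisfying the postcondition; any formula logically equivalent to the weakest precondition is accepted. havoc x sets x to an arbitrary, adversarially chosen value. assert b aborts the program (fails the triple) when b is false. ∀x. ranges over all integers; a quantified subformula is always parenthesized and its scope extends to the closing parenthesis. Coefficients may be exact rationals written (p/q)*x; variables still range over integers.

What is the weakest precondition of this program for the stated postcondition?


Working backward. After the program, the postcondition 2*r - r + 9 ≥ val + 3*r + 7 → (((3/3)*r + (3*val + 3) ≠ -1 ∨ r + 1 ≥ 3*val - 2) ∨ (r + r > 4 → r + val + 7 ≤ 2*r + 3*r + 7)) must hold; in canonical form it is 2*r + val ≤ 2 → (r + 3*val ≠ -4 ∨ r ≥ 3*val - 3 ∨ (2*r > 4 → val ≤ 4*r)).
Before val := val - 9: 2*r + val ≤ 11 → (r + 3*val ≠ 23 ∨ r ≥ 3*val - 30 ∨ (2*r > 4 → val ≤ 4*r + 9))
Before r := val + 3: 3*val ≤ 5 → (4*val ≠ 20 ∨ 2*val ≤ 33 ∨ (2*val > -2 → 3*val ≥ -21))
Then branch requires val ≠ -10 ∧ (6*val ≤ 5 → (8*val ≠ 20 ∨ 4*val ≤ 33 ∨ (4*val > -2 → 6*val ≥ -21))); else branch requires (val = r + 11 → (3*val ≤ 5 → (4*val ≠ 20 ∨ 2*val ≤ 33 ∨ (2*val > -2 → 3*val ≥ -21)))) ∧ ((¬(val = r + 11)) → (3*val ≤ 5 → (4*val ≠ 20 ∨ 2*val ≤ 33 ∨ (2*val > -2 → 3*val ≥ -21)))).
Before the if: ((2*r ≤ val - 3 → r + 2*val < -18) → (val ≠ -10 ∧ (6*val ≤ 5 → (8*val ≠ 20 ∨ 4*val ≤ 33 ∨ (4*val > -2 → 6*val ≥ -21))))) ∧ ((¬(2*r ≤ val - 3 → r + 2*val < -18)) → ((val = r + 11 → (3*val ≤ 5 → (4*val ≠ 20 ∨ 2*val ≤ 33 ∨ (2*val > -2 → 3*val ≥ -21)))) ∧ ((¬(val = r + 11)) → (3*val ≤ 5 → (4*val ≠ 20 ∨ 2*val ≤ 33 ∨ (2*val > -2 → 3*val ≥ -21))))))
Answer: WP = ((2*r ≤ val - 3 → r + 2*val < -18) → (val ≠ -10 ∧ (6*val ≤ 5 → (8*val ≠ 20 ∨ 4*val ≤ 33 ∨ (4*val > -2 → 6*val ≥ -21))))) ∧ ((¬(2*r ≤ val - 3 → r + 2*val < -18)) → ((val = r + 11 → (3*val ≤ 5 → (4*val ≠ 20 ∨ 2*val ≤ 33 ∨ (2*val > -2 → 3*val ≥ -21)))) ∧ ((¬(val = r + 11)) → (3*val ≤ 5 → (4*val ≠ 20 ∨ 2*val ≤ 33 ∨ (2*val > -2 → 3*val ≥ -21))))))


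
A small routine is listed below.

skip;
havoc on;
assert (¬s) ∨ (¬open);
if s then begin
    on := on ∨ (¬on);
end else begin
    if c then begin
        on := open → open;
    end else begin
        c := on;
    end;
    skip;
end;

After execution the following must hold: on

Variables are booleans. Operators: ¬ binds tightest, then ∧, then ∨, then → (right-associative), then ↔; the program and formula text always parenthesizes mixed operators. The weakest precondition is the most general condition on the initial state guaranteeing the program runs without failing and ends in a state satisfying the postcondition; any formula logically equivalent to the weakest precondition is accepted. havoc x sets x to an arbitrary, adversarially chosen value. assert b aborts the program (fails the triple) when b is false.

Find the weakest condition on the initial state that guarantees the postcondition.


Working backward. After the program, on must hold.
Then branch requires true; else branch requires (¬c) → on.
Before the if: (¬s) → ((¬c) → on)
Before assert (¬s) ∨ (¬open): ((¬s) ∨ (¬open)) ∧ ((¬s) → ((¬c) → on))
Before havoc on: ((¬s) ∨ (¬open)) ∧ ((¬s) → c)
Before skip: ((¬s) ∨ (¬open)) ∧ ((¬s) → c)
Answer: WP = ((¬s) ∨ (¬open)) ∧ ((¬s) → c)


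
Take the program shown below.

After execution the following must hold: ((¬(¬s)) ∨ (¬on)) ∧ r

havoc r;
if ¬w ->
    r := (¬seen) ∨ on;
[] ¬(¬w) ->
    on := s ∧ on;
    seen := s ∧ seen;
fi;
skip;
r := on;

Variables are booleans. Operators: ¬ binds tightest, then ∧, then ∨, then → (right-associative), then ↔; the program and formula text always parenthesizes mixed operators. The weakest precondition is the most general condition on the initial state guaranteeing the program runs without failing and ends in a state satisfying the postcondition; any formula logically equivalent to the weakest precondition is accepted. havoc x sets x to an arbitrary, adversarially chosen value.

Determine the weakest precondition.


Working backward. After the program, the postcondition ((¬(¬s)) ∨ (¬on)) ∧ r must hold; in canonical form it is (s ∨ (¬on)) ∧ r.
Before r := on: (s ∨ (¬on)) ∧ on
Before skip: (s ∨ (¬on)) ∧ on
Then branch requires (s ∨ (¬on)) ∧ on; else branch requires (s ∨ (¬(s ∧ on))) ∧ s ∧ on.
Before the if: ((¬w) → ((s ∨ (¬on)) ∧ on)) ∧ (w → ((s ∨ (¬(s ∧ on))) ∧ s ∧ on))
Before havoc r: ((¬w) → ((s ∨ (¬on)) ∧ on)) ∧ (w → ((s ∨ (¬(s ∧ on))) ∧ s ∧ on))
Answer: WP = ((¬w) → ((s ∨ (¬on)) ∧ on)) ∧ (w → ((s ∨ (¬(s ∧ on))) ∧ s ∧ on))


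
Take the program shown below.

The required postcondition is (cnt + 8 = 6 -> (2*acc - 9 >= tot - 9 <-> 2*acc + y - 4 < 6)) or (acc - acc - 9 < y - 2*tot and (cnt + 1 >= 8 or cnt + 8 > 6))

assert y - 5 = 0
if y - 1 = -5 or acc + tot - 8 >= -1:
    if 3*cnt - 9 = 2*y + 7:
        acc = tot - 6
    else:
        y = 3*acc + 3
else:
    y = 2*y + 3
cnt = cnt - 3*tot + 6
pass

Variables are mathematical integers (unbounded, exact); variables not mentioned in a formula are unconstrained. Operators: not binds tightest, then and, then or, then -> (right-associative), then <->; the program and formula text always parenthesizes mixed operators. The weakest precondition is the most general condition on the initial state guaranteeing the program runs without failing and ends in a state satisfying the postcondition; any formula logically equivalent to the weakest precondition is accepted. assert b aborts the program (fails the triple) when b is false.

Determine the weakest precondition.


Working backward. After the program, the postcondition (cnt + 8 = 6 -> (2*acc - 9 >= tot - 9 <-> 2*acc + y - 4 < 6)) or (acc - acc - 9 < y - 2*tot and (cnt + 1 >= 8 or cnt + 8 > 6)) must hold; in canonical form it is (cnt = -2 -> (2*acc >= tot <-> 2*acc + y < 10)) or (2*tot < y + 9 and (cnt >= 7 or cnt > -2)).
Before skip: (cnt = -2 -> (2*acc >= tot <-> 2*acc + y < 10)) or (2*tot < y + 9 and (cnt >= 7 or cnt > -2))
Before cnt := cnt - 3*tot + 6: (cnt = 3*tot - 8 -> (2*acc >= tot <-> 2*acc + y < 10)) or (2*tot < y + 9 and (cnt >= 3*tot + 1 or cnt > 3*tot - 8))
Then branch requires (3*cnt = 2*y + 16 -> ((cnt = 3*tot - 8 -> (tot >= 12 <-> 2*tot + y < 22)) or (2*tot < y + 9 and (cnt >= 3*tot + 1 or cnt > 3*tot - 8)))) and ((not (3*cnt = 2*y + 16)) -> ((cnt = 3*tot - 8 -> (2*acc >= tot <-> 5*acc < 7)) or (2*tot < 3*acc + 12 and (cnt >= 3*tot + 1 or cnt > 3*tot - 8)))); else branch requires (cnt = 3*tot - 8 -> (2*acc >= tot <-> 2*acc + 2*y < 7)) or (2*tot < 2*y + 12 and (cnt >= 3*tot + 1 or cnt > 3*tot - 8)).
Before the if: ((y = -4 or acc + tot >= 7) -> ((3*cnt = 2*y + 16 -> ((cnt = 3*tot - 8 -> (tot >= 12 <-> 2*tot + y < 22)) or (2*tot < y + 9 and (cnt >= 3*tot + 1 or cnt > 3*tot - 8)))) and ((not (3*cnt = 2*y + 16)) -> ((cnt = 3*tot - 8 -> (2*acc >= tot <-> 5*acc < 7)) or (2*tot < 3*acc + 12 and (cnt >= 3*tot + 1 or cnt > 3*tot - 8)))))) and ((not (y = -4 or acc + tot >= 7)) -> ((cnt = 3*tot - 8 -> (2*acc >= tot <-> 2*acc + 2*y < 7)) or (2*tot < 2*y + 12 and (cnt >= 3*tot + 1 or cnt > 3*tot - 8))))
Before assert y - 5 = 0: y = 5 and ((y = -4 or acc + tot >= 7) -> ((3*cnt = 2*y + 16 -> ((cnt = 3*tot - 8 -> (tot >= 12 <-> 2*tot + y < 22)) or (2*tot < y + 9 and (cnt >= 3*tot + 1 or cnt > 3*tot - 8)))) and ((not (3*cnt = 2*y + 16)) -> ((cnt = 3*tot - 8 -> (2*acc >= tot <-> 5*acc < 7)) or (2*tot < 3*acc + 12 and (cnt >= 3*tot + 1 or cnt > 3*tot - 8)))))) and ((not (y = -4 or acc + tot >= 7)) -> ((cnt = 3*tot - 8 -> (2*acc >= tot <-> 2*acc + 2*y < 7)) or (2*tot < 2*y + 12 and (cnt >= 3*tot + 1 or cnt > 3*tot - 8))))
Answer: WP = y = 5 and ((y = -4 or acc + tot >= 7) -> ((3*cnt = 2*y + 16 -> ((cnt = 3*tot - 8 -> (tot >= 12 <-> 2*tot + y < 22)) or (2*tot < y + 9 and (cnt >= 3*tot + 1 or cnt > 3*tot - 8)))) and ((not (3*cnt = 2*y + 16)) -> ((cnt = 3*tot - 8 -> (2*acc >= tot <-> 5*acc < 7)) or (2*tot < 3*acc + 12 and (cnt >= 3*tot + 1 or cnt > 3*tot - 8)))))) and ((not (y = -4 or acc + tot >= 7)) -> ((cnt = 3*tot - 8 -> (2*acc >= tot <-> 2*acc + 2*y < 7)) or (2*tot < 2*y + 12 and (cnt >= 3*tot + 1 or cnt > 3*tot - 8))))


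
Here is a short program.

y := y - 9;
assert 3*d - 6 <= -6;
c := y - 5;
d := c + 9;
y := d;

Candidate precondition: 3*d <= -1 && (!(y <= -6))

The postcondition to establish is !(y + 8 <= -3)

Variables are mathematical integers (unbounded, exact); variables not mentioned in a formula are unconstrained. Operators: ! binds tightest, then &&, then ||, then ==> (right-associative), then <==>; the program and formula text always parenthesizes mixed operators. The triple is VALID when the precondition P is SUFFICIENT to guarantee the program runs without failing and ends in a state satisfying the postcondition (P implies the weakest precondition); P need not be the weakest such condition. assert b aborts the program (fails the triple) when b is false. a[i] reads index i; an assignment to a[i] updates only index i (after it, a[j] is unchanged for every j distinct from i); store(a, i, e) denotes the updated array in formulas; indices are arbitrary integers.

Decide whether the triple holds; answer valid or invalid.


Working backward. After the program, the postcondition !(y + 8 <= -3) must hold; in canonical form it is !(y <= -11).
Before y := d: !(d <= -11)
Before d := c + 9: !(c <= -20)
Before c := y - 5: !(y <= -15)
Before assert 3*d - 6 <= -6: 3*d <= 0 && (!(y <= -15))
Before y := y - 9: 3*d <= 0 && (!(y <= -6))
The weakest precondition is 3*d <= 0 && (!(y <= -6)).
Check whether 3*d <= -1 && (!(y <= -6)) implies it.
Every state satisfying the precondition satisfies the weakest precondition: the implication holds.
Answer: valid


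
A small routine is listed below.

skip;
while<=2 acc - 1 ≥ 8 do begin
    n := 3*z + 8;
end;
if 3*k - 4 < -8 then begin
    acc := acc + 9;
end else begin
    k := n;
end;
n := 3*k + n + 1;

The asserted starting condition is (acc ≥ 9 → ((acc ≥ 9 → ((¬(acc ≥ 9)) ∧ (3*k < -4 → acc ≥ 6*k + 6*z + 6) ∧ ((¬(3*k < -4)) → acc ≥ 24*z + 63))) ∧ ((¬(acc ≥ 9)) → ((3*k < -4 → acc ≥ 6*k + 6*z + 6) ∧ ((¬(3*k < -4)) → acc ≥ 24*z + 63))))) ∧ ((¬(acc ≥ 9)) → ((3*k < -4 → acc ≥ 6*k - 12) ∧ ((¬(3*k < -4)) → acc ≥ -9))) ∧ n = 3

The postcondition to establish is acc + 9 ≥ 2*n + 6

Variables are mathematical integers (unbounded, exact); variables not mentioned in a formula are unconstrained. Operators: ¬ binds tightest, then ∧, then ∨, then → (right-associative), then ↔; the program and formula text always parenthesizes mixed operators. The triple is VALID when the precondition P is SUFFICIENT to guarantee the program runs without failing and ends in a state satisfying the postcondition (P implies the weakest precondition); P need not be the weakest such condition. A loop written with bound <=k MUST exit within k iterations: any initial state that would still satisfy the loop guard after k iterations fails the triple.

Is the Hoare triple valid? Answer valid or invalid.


Working backward. After the program, the postcondition acc + 9 ≥ 2*n + 6 must hold; in canonical form it is acc ≥ 2*n - 3.
Before n := 3*k + n + 1: acc ≥ 6*k + 2*n - 1
Then branch requires acc ≥ 6*k + 2*n - 10; else branch requires acc ≥ 8*n - 1.
Before the if: (3*k < -4 → acc ≥ 6*k + 2*n - 10) ∧ ((¬(3*k < -4)) → acc ≥ 8*n - 1)
Before the loop (bound <=2), unroll the exhaustion recursion (WP_0 = exit-now case; WP_j = one more guarded iteration, up to j = 2):
  WP_0: (¬(acc ≥ 9)) ∧ (3*k < -4 → acc ≥ 6*k + 2*n - 10) ∧ ((¬(3*k < -4)) → acc ≥ 8*n - 1)
  WP_1: (acc ≥ 9 → ((¬(acc ≥ 9)) ∧ (3*k < -4 → acc ≥ 6*k + 6*z + 6) ∧ ((¬(3*k < -4)) → acc ≥ 24*z + 63))) ∧ ((¬(acc ≥ 9)) → ((3*k < -4 → acc ≥ 6*k + 2*n - 10) ∧ ((¬(3*k < -4)) → acc ≥ 8*n - 1)))
  WP_2: (acc ≥ 9 → ((acc ≥ 9 → ((¬(acc ≥ 9)) ∧ (3*k < -4 → acc ≥ 6*k + 6*z + 6) ∧ ((¬(3*k < -4)) → acc ≥ 24*z + 63))) ∧ ((¬(acc ≥ 9)) → ((3*k < -4 → acc ≥ 6*k + 6*z + 6) ∧ ((¬(3*k < -4)) → acc ≥ 24*z + 63))))) ∧ ((¬(acc ≥ 9)) → ((3*k < -4 → acc ≥ 6*k + 2*n - 10) ∧ ((¬(3*k < -4)) → acc ≥ 8*n - 1)))
So before the loop: (acc ≥ 9 → ((acc ≥ 9 → ((¬(acc ≥ 9)) ∧ (3*k < -4 → acc ≥ 6*k + 6*z + 6) ∧ ((¬(3*k < -4)) → acc ≥ 24*z + 63))) ∧ ((¬(acc ≥ 9)) → ((3*k < -4 → acc ≥ 6*k + 6*z + 6) ∧ ((¬(3*k < -4)) → acc ≥ 24*z + 63))))) ∧ ((¬(acc ≥ 9)) → ((3*k < -4 → acc ≥ 6*k + 2*n - 10) ∧ ((¬(3*k < -4)) → acc ≥ 8*n - 1)))
Before skip: (acc ≥ 9 → ((acc ≥ 9 → ((¬(acc ≥ 9)) ∧ (3*k < -4 → acc ≥ 6*k + 6*z + 6) ∧ ((¬(3*k < -4)) → acc ≥ 24*z + 63))) ∧ ((¬(acc ≥ 9)) → ((3*k < -4 → acc ≥ 6*k + 6*z + 6) ∧ ((¬(3*k < -4)) → acc ≥ 24*z + 63))))) ∧ ((¬(acc ≥ 9)) → ((3*k < -4 → acc ≥ 6*k + 2*n - 10) ∧ ((¬(3*k < -4)) → acc ≥ 8*n - 1)))
The weakest precondition is (acc ≥ 9 → ((acc ≥ 9 → ((¬(acc ≥ 9)) ∧ (3*k < -4 → acc ≥ 6*k + 6*z + 6) ∧ ((¬(3*k < -4)) → acc ≥ 24*z + 63))) ∧ ((¬(acc ≥ 9)) → ((3*k < -4 → acc ≥ 6*k + 6*z + 6) ∧ ((¬(3*k < -4)) → acc ≥ 24*z + 63))))) ∧ ((¬(acc ≥ 9)) → ((3*k < -4 → acc ≥ 6*k + 2*n - 10) ∧ ((¬(3*k < -4)) → acc ≥ 8*n - 1))).
Check whether (acc ≥ 9 → ((acc ≥ 9 → ((¬(acc ≥ 9)) ∧ (3*k < -4 → acc ≥ 6*k + 6*z + 6) ∧ ((¬(3*k < -4)) → acc ≥ 24*z + 63))) ∧ ((¬(acc ≥ 9)) → ((3*k < -4 → acc ≥ 6*k + 6*z + 6) ∧ ((¬(3*k < -4)) → acc ≥ 24*z + 63))))) ∧ ((¬(acc ≥ 9)) → ((3*k < -4 → acc ≥ 6*k - 12) ∧ ((¬(3*k < -4)) → acc ≥ -9))) ∧ n = 3 implies it.
Countermodel: at the initial state acc = -17, k = -2, n = 3, z = 0, the precondition holds but the weakest precondition fails.
Answer: invalid


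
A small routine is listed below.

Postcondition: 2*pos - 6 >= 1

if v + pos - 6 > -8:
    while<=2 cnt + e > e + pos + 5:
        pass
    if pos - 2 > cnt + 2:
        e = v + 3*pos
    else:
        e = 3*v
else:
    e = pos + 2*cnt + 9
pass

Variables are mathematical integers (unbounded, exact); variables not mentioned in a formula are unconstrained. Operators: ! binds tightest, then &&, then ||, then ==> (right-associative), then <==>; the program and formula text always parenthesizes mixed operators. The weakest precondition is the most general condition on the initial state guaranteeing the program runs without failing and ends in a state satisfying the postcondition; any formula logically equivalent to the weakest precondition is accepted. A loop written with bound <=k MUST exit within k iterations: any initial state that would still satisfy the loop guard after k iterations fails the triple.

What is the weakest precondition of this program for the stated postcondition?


Working backward. After the program, the postcondition 2*pos - 6 >= 1 must hold; in canonical form it is 2*pos >= 7.
Before skip: 2*pos >= 7
Then branch requires (cnt > pos + 5 ==> ((cnt > pos + 5 ==> ((!(cnt > pos + 5)) && (pos > cnt + 4 ==> 2*pos >= 7) && ((!(pos > cnt + 4)) ==> 2*pos >= 7))) && ((!(cnt > pos + 5)) ==> ((pos > cnt + 4 ==> 2*pos >= 7) && ((!(pos > cnt + 4)) ==> 2*pos >= 7))))) && ((!(cnt > pos + 5)) ==> ((pos > cnt + 4 ==> 2*pos >= 7) && ((!(pos > cnt + 4)) ==> 2*pos >= 7))); else branch requires 2*pos >= 7.
Before the if: (pos + v > -2 ==> ((cnt > pos + 5 ==> ((cnt > pos + 5 ==> ((!(cnt > pos + 5)) && (pos > cnt + 4 ==> 2*pos >= 7) && ((!(pos > cnt + 4)) ==> 2*pos >= 7))) && ((!(cnt > pos + 5)) ==> ((pos > cnt + 4 ==> 2*pos >= 7) && ((!(pos > cnt + 4)) ==> 2*pos >= 7))))) && ((!(cnt > pos + 5)) ==> ((pos > cnt + 4 ==> 2*pos >= 7) && ((!(pos > cnt + 4)) ==> 2*pos >= 7))))) && ((!(pos + v > -2)) ==> 2*pos >= 7)
Answer: WP = (pos + v > -2 ==> ((cnt > pos + 5 ==> ((cnt > pos + 5 ==> ((!(cnt > pos + 5)) && (pos > cnt + 4 ==> 2*pos >= 7) && ((!(pos > cnt + 4)) ==> 2*pos >= 7))) && ((!(cnt > pos + 5)) ==> ((pos > cnt + 4 ==> 2*pos >= 7) && ((!(pos > cnt + 4)) ==> 2*pos >= 7))))) && ((!(cnt > pos + 5)) ==> ((pos > cnt + 4 ==> 2*pos >= 7) && ((!(pos > cnt + 4)) ==> 2*pos >= 7))))) && ((!(pos + v > -2)) ==> 2*pos >= 7)
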